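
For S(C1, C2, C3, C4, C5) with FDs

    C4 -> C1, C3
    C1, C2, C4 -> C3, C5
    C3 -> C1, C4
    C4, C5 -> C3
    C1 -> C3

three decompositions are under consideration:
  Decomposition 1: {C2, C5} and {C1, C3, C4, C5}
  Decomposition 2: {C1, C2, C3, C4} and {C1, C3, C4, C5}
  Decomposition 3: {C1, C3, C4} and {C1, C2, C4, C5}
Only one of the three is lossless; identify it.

Decomposition 3

Decomposition 1: common = {C5}, closure = {C5} → lossy.
Decomposition 2: common = {C1, C3, C4}, closure = {C1, C3, C4} → lossy.
Decomposition 3: common = {C1, C4}, closure = {C1, C3, C4} → lossless.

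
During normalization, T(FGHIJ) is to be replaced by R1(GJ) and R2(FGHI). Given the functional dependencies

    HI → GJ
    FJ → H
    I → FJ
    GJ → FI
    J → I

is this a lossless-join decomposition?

No

Common attributes: R1 ∩ R2 = {G}.
No dependency enlarges {G}, so (G)⁺ = {G}.
The closure contains neither all of R1 = {GJ} nor all of R2 = {FGHI}, so the common attributes are not a superkey of either fragment. The join is lossy.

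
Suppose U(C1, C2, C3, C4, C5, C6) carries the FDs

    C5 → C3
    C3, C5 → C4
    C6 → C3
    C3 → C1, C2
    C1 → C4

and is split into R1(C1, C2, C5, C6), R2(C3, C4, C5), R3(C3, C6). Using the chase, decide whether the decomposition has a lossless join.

Chase test. Columns are C1, C2, C3, C4, C5, C6; row i has aⱼ where attribute j ∈ Ri, else bᵢⱼ.
Initial tableau (one row per fragment):
  row 1: a1 a2 b13 b14 a5 a6
  row 2: b21 b22 a3 a4 a5 b26
  row 3: b31 b32 a3 b34 b35 a6
Rows 1 and 2 agree on C5; apply C5→C3 and equate their C3 entries.
Rows 1 and 2 agree on C3, C5; apply C3, C5→C4 and equate their C4 entries.
Rows 1 and 2 agree on C3; apply C3→C1, C2 and equate their C1, C2 entries.
Rows 1 and 3 agree on C3; apply C3→C1, C2 and equate their C1, C2 entries.
Rows 1 and 3 agree on C1; apply C1→C4 and equate their C4 entries.
Row 1 is now all distinguished symbols — the join is lossless.

Yes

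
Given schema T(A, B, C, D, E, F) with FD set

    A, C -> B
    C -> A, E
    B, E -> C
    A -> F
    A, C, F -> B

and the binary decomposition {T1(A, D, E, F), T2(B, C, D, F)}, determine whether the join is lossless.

Common attributes: T1 ∩ T2 = {D, F}.
No dependency enlarges {D, F}, so (D, F)⁺ = {D, F}.
The closure contains neither all of T1 = {A, D, E, F} nor all of T2 = {B, C, D, F}, so the common attributes are not a superkey of either fragment. The join is lossy.

No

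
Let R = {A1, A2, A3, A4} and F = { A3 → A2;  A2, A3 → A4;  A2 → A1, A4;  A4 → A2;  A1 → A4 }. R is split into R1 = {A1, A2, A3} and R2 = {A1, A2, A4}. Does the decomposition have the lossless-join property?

Yes

Common attributes: R1 ∩ R2 = {A1, A2}.
Closure of {A1, A2}: A2 → A1, A4 applies, adding A4. So (A1, A2)⁺ = {A1, A2, A4}.
This closure contains every attribute of R2, so R1 ∩ R2 → R2. The join is lossless.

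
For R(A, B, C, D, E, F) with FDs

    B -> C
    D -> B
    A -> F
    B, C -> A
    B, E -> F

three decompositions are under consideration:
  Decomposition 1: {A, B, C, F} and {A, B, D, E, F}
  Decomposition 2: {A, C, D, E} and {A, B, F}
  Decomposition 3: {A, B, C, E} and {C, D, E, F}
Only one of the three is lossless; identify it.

Decomposition 1: common = {A, B, F}, closure = {A, B, C, F} → lossless.
Decomposition 2: common = {A}, closure = {A, F} → lossy.
Decomposition 3: common = {C, E}, closure = {C, E} → lossy.

Decomposition 1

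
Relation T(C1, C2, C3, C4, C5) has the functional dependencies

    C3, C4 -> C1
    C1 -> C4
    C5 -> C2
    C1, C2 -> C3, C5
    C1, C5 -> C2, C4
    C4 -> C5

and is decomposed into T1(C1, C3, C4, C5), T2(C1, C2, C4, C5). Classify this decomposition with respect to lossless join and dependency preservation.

Lossless test: (C1, C4, C5)⁺ = {C1, C2, C3, C4, C5}, which contains all of one fragment — lossless.
Dependency preservation: C1, C2 → C3, C5 is not contained in any single fragment, but the restricted closure of its left-hand side across the fragments still reaches the right-hand side; the remaining FDs each lie inside some fragment. All dependencies are preserved.

lossless and dependency-preserving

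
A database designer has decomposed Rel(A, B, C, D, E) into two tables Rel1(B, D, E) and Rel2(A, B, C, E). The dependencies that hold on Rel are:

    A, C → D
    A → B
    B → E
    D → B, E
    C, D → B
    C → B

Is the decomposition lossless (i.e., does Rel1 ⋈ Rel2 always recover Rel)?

No

Common attributes: Rel1 ∩ Rel2 = {B, E}.
No dependency enlarges {B, E}, so (B, E)⁺ = {B, E}.
The closure contains neither all of Rel1 = {B, D, E} nor all of Rel2 = {A, B, C, E}, so the common attributes are not a superkey of either fragment. The join is lossy.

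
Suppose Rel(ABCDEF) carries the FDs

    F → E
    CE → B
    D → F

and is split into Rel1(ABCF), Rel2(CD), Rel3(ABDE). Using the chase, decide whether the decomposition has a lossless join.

Chase test. Columns are ABCDEF; row i has aⱼ where attribute j ∈ Reli, else bᵢⱼ.
Initial tableau (one row per fragment):
  row 1: a1 a2 a3 b14 b15 a6
  row 2: b21 b22 a3 a4 b25 b26
  row 3: a1 a2 b33 a4 a5 b36
Rows 2 and 3 agree on D; apply D→F and equate their F entries.
Rows 2 and 3 agree on F; apply F→E and equate their E entries.
No row becomes fully distinguished — the join is lossy.

No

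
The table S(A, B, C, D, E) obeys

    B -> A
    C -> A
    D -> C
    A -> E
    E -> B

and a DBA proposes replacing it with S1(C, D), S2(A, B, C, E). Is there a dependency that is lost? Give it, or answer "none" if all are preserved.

B → A lies within S2.
C → A lies within S2.
D → C lies within S1.
A → E lies within S2.
E → B lies within S2.
Every dependency is enforceable on the fragments, so the decomposition is dependency-preserving.

none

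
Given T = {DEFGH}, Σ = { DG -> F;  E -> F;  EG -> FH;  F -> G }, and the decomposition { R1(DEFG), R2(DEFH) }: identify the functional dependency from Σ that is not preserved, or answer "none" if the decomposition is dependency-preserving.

DG → F lies within R1.
E → F lies within R1.
EG → FH: restricted closure across fragments reaches FH.
F → G lies within R1.
Every dependency is enforceable on the fragments, so the decomposition is dependency-preserving.

none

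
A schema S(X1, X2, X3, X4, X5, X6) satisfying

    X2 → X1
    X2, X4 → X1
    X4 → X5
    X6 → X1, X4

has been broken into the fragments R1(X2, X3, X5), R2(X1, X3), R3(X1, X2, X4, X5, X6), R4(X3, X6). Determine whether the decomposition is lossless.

Chase test. Columns are X1, X2, X3, X4, X5, X6; row i has aⱼ where attribute j ∈ Ri, else bᵢⱼ.
Initial tableau (one row per fragment):
  row 1: b11 a2 a3 b14 a5 b16
  row 2: a1 b22 a3 b24 b25 b26
  row 3: a1 a2 b33 a4 a5 a6
  row 4: b41 b42 a3 b44 b45 a6
Rows 1 and 3 agree on X2; apply X2→X1 and equate their X1 entries.
Rows 3 and 4 agree on X6; apply X6→X1, X4 and equate their X1, X4 entries.
Rows 3 and 4 agree on X4; apply X4→X5 and equate their X5 entries.
No row becomes fully distinguished — the join is lossy.

No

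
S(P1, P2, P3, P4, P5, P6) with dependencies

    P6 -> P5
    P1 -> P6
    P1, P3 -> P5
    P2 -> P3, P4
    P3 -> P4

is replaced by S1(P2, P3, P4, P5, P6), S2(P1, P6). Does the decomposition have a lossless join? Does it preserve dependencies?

lossy but dependency-preserving

Lossless test: (P6)⁺ = {P5, P6}, which is a superkey of neither fragment — lossy.
Dependency preservation: P1, P3 → P5 is not contained in any single fragment, but the restricted closure of its left-hand side across the fragments still reaches the right-hand side; the remaining FDs each lie inside some fragment. All dependencies are preserved.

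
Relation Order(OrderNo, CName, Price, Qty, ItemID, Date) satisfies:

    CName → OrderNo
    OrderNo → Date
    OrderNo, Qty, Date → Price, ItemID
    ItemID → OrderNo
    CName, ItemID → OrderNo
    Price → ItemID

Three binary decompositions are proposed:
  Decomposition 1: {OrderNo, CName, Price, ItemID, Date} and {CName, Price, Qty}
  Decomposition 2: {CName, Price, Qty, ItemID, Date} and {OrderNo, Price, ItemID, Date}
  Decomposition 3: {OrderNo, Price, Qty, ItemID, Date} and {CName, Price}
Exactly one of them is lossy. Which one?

Decomposition 3

Decomposition 1: common = {CName, Price}, closure = {OrderNo, CName, Price, ItemID, Date} → lossless.
Decomposition 2: common = {Price, ItemID, Date}, closure = {OrderNo, Price, ItemID, Date} → lossless.
Decomposition 3: common = {Price}, closure = {OrderNo, Price, ItemID, Date} → lossy.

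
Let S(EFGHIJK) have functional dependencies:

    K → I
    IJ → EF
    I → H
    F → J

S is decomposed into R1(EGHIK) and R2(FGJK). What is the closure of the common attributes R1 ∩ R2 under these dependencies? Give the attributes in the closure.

GHIK

R1 ∩ R2 = {GK}.
K → I applies, adding I
I → H applies, adding H
Closure: {GHIK}.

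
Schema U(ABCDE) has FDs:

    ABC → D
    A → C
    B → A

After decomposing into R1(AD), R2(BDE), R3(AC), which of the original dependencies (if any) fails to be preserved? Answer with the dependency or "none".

B → A

Check B → A: no single fragment contains all of {AB}, and the restricted closure of {B} across the fragments never reaches {A}.
ABC → D is preserved.
A → C is preserved.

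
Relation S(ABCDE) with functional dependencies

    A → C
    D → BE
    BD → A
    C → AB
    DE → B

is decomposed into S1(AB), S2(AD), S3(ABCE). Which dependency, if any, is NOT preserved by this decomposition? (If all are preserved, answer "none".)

D → BE

Check D → BE: no single fragment contains all of {BDE}, and the restricted closure of {D} across the fragments never reaches {BE}.
A → C is preserved.
BD → A is preserved.
C → AB is preserved.
DE → B is preserved.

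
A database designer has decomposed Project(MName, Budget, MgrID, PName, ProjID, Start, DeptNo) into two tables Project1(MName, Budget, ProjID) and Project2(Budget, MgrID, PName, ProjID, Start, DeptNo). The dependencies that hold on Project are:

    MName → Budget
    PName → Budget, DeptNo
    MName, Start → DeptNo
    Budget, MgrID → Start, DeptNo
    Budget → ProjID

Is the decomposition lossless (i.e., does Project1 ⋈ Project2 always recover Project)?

Common attributes: Project1 ∩ Project2 = {Budget, ProjID}.
No dependency enlarges {Budget, ProjID}, so (Budget, ProjID)⁺ = {Budget, ProjID}.
The closure contains neither all of Project1 = {MName, Budget, ProjID} nor all of Project2 = {Budget, MgrID, PName, ProjID, Start, DeptNo}, so the common attributes are not a superkey of either fragment. The join is lossy.

No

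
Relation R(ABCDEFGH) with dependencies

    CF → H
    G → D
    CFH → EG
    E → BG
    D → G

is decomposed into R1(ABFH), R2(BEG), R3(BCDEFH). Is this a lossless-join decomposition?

No

Chase test. Columns are ABCDEFGH; row i has aⱼ where attribute j ∈ Ri, else bᵢⱼ.
Initial tableau (one row per fragment):
  row 1: a1 a2 b13 b14 b15 a6 b17 a8
  row 2: b21 a2 b23 b24 a5 b26 a7 b28
  row 3: b31 a2 a3 a4 a5 a6 b37 a8
Rows 2 and 3 agree on E; apply E→BG and equate their BG entries.
Rows 2 and 3 agree on G; apply G→D and equate their D entries.
No row becomes fully distinguished — the join is lossy.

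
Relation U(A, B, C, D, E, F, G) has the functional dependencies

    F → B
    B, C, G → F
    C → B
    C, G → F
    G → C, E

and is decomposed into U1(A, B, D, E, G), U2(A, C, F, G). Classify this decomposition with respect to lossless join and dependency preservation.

Lossless test: (A, G)⁺ = {A, B, C, E, F, G}, which contains all of one fragment — lossless.
Dependency preservation: the restricted closure of {F} across the fragments never reaches {B}, so F → B cannot be enforced without a join — not preserved.

lossless but not dependency-preserving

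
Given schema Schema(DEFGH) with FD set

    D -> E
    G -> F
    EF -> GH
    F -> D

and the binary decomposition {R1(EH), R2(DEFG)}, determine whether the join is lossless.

No

Common attributes: R1 ∩ R2 = {E}.
No dependency enlarges {E}, so (E)⁺ = {E}.
The closure contains neither all of R1 = {EH} nor all of R2 = {DEFG}, so the common attributes are not a superkey of either fragment. The join is lossy.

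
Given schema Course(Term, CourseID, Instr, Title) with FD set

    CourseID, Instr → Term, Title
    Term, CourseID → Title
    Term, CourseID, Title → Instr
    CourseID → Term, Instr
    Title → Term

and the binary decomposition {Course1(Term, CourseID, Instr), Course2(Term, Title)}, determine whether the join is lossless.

Common attributes: Course1 ∩ Course2 = {Term}.
No dependency enlarges {Term}, so (Term)⁺ = {Term}.
The closure contains neither all of Course1 = {Term, CourseID, Instr} nor all of Course2 = {Term, Title}, so the common attributes are not a superkey of either fragment. The join is lossy.

No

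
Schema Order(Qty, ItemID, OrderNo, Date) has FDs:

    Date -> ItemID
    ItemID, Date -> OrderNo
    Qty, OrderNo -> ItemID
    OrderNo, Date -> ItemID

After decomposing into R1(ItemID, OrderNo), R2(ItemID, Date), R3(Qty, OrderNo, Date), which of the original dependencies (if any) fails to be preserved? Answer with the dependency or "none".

Check Qty, OrderNo → ItemID: no single fragment contains all of {Qty, ItemID, OrderNo}, and the restricted closure of {Qty, OrderNo} across the fragments never reaches {ItemID}.
Date → ItemID is preserved.
ItemID, Date → OrderNo is preserved.
OrderNo, Date → ItemID is preserved.

Qty, OrderNo -> ItemID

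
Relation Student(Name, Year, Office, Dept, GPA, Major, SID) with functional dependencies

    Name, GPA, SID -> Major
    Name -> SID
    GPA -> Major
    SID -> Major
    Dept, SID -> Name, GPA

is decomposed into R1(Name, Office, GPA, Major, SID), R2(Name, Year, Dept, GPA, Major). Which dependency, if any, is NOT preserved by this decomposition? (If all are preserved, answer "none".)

Dept, SID -> Name, GPA

Check Dept, SID → Name, GPA: no single fragment contains all of {Name, Dept, GPA, SID}, and the restricted closure of {Dept, SID} across the fragments never reaches {Name, GPA}.
Name, GPA, SID → Major is preserved.
Name → SID is preserved.
GPA → Major is preserved.
SID → Major is preserved.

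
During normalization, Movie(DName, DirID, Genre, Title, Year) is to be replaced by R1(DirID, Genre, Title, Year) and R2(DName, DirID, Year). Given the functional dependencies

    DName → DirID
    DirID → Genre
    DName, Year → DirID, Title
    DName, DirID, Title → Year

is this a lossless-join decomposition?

No

Common attributes: R1 ∩ R2 = {DirID, Year}.
Closure of {DirID, Year}: DirID → Genre applies, adding Genre. So (DirID, Year)⁺ = {DirID, Genre, Year}.
The closure contains neither all of R1 = {DirID, Genre, Title, Year} nor all of R2 = {DName, DirID, Year}, so the common attributes are not a superkey of either fragment. The join is lossy.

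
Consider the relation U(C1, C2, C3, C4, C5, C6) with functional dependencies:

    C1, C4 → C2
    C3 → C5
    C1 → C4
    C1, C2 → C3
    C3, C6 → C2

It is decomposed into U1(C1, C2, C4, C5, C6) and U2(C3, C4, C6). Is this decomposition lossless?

No

Common attributes: U1 ∩ U2 = {C4, C6}.
No dependency enlarges {C4, C6}, so (C4, C6)⁺ = {C4, C6}.
The closure contains neither all of U1 = {C1, C2, C4, C5, C6} nor all of U2 = {C3, C4, C6}, so the common attributes are not a superkey of either fragment. The join is lossy.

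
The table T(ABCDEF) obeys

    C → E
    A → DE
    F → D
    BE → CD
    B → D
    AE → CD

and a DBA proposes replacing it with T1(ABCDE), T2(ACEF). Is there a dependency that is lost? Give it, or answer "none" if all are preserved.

Check F → D: no single fragment contains all of {DF}, and the restricted closure of {F} across the fragments never reaches {D}.
C → E is preserved.
A → DE is preserved.
BE → CD is preserved.
B → D is preserved.
AE → CD is preserved.

F → D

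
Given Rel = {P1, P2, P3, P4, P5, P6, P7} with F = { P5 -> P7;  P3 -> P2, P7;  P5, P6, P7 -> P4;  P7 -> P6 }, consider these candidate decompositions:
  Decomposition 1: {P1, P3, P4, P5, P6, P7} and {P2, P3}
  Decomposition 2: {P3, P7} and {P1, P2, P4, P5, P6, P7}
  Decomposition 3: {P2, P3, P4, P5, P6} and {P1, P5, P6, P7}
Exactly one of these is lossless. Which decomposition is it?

Decomposition 1

Decomposition 1: common = {P3}, closure = {P2, P3, P6, P7} → lossless.
Decomposition 2: common = {P7}, closure = {P6, P7} → lossy.
Decomposition 3: common = {P5, P6}, closure = {P4, P5, P6, P7} → lossy.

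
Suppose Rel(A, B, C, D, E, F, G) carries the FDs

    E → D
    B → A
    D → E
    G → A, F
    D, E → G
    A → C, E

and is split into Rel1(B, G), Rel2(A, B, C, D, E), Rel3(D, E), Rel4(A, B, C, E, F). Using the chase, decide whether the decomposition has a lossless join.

Chase test. Columns are A, B, C, D, E, F, G; row i has aⱼ where attribute j ∈ Reli, else bᵢⱼ.
Initial tableau (one row per fragment):
  row 1: b11 a2 b13 b14 b15 b16 a7
  row 2: a1 a2 a3 a4 a5 b26 b27
  row 3: b31 b32 b33 a4 a5 b36 b37
  row 4: a1 a2 a3 b44 a5 a6 b47
Rows 2 and 4 agree on E; apply E→D and equate their D entries.
Rows 1 and 2 agree on B; apply B→A and equate their A entries.
Rows 2 and 3 agree on D, E; apply D, E→G and equate their G entries.
Rows 2 and 4 agree on D, E; apply D, E→G and equate their G entries.
Rows 1 and 2 agree on A; apply A→C, E and equate their C, E entries.
Rows 1 and 2 agree on E; apply E→D and equate their D entries.
Rows 2 and 3 agree on G; apply G→A, F and equate their A, F entries.
Rows 2 and 4 agree on G; apply G→A, F and equate their A, F entries.
Rows 1 and 2 agree on D, E; apply D, E→G and equate their G entries.
Rows 1 and 3 agree on A; apply A→C, E and equate their C, E entries.
Rows 1 and 2 agree on G; apply G→A, F and equate their A, F entries.
Row 1 is now all distinguished symbols — the join is lossless.

Yes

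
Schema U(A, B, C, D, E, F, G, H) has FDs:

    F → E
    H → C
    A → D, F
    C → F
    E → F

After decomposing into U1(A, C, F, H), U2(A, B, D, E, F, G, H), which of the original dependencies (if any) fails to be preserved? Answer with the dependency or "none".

F → E lies within U2.
H → C lies within U1.
A → D, F lies within U2.
C → F lies within U1.
E → F lies within U2.
Every dependency is enforceable on the fragments, so the decomposition is dependency-preserving.

none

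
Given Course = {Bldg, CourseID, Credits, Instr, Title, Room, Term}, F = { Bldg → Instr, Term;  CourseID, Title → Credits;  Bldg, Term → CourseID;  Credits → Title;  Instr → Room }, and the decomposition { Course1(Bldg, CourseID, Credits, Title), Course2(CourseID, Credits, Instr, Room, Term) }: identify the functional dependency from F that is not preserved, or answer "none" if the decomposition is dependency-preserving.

Bldg → Instr, Term

Check Bldg → Instr, Term: no single fragment contains all of {Bldg, Instr, Term}, and the restricted closure of {Bldg} across the fragments never reaches {Instr, Term}.
CourseID, Title → Credits is preserved.
Bldg, Term → CourseID is preserved.
Credits → Title is preserved.
Instr → Room is preserved.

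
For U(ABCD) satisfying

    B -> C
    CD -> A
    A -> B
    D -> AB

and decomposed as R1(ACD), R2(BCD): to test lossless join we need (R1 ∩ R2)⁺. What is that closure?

ABCD

R1 ∩ R2 = {CD}.
CD → A applies, adding A
A → B applies, adding B
Closure: {ABCD}.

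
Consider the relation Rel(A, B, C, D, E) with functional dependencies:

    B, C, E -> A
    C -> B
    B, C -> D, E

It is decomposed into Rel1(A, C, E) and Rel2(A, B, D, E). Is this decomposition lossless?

Common attributes: Rel1 ∩ Rel2 = {A, E}.
No dependency enlarges {A, E}, so (A, E)⁺ = {A, E}.
The closure contains neither all of Rel1 = {A, C, E} nor all of Rel2 = {A, B, D, E}, so the common attributes are not a superkey of either fragment. The join is lossy.

No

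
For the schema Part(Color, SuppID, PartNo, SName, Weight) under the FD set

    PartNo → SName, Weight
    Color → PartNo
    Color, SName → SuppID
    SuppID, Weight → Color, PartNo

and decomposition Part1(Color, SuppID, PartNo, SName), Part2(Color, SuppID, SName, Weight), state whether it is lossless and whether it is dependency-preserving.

Lossless test: (Color, SuppID, SName)⁺ = {Color, SuppID, PartNo, SName, Weight}, which contains all of one fragment — lossless.
Dependency preservation: the restricted closure of {PartNo} across the fragments never reaches {SName, Weight}, so PartNo → SName, Weight cannot be enforced without a join — not preserved.

lossless but not dependency-preserving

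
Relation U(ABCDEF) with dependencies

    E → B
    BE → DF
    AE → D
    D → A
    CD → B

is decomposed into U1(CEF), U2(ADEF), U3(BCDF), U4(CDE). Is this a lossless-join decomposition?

Yes

Chase test. Columns are ABCDEF; row i has aⱼ where attribute j ∈ Ui, else bᵢⱼ.
Initial tableau (one row per fragment):
  row 1: b11 b12 a3 b14 a5 a6
  row 2: a1 b22 b23 a4 a5 a6
  row 3: b31 a2 a3 a4 b35 a6
  row 4: b41 b42 a3 a4 a5 b46
Rows 1 and 2 agree on E; apply E→B and equate their B entries.
Rows 1 and 4 agree on E; apply E→B and equate their B entries.
Rows 1 and 2 agree on BE; apply BE→DF and equate their DF entries.
Rows 1 and 4 agree on BE; apply BE→DF and equate their DF entries.
Rows 1 and 2 agree on D; apply D→A and equate their A entries.
Rows 1 and 3 agree on D; apply D→A and equate their A entries.
Rows 1 and 4 agree on D; apply D→A and equate their A entries.
Rows 1 and 3 agree on CD; apply CD→B and equate their B entries.
Row 1 is now all distinguished symbols — the join is lossless.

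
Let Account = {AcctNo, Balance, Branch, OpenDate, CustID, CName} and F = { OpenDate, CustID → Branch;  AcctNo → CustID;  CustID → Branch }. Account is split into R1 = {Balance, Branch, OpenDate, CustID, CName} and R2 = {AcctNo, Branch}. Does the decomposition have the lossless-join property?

Common attributes: R1 ∩ R2 = {Branch}.
No dependency enlarges {Branch}, so (Branch)⁺ = {Branch}.
The closure contains neither all of R1 = {Balance, Branch, OpenDate, CustID, CName} nor all of R2 = {AcctNo, Branch}, so the common attributes are not a superkey of either fragment. The join is lossy.

No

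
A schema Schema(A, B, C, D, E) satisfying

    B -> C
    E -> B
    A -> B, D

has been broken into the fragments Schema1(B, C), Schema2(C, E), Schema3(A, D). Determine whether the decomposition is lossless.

Chase test. Columns are A, B, C, D, E; row i has aⱼ where attribute j ∈ Schemai, else bᵢⱼ.
Initial tableau (one row per fragment):
  row 1: b11 a2 a3 b14 b15
  row 2: b21 b22 a3 b24 a5
  row 3: a1 b32 b33 a4 b35
No row becomes fully distinguished — the join is lossy.

No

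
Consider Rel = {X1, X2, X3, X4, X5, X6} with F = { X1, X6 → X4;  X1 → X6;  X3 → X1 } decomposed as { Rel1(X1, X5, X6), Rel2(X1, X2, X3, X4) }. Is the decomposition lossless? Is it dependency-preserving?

lossy but dependency-preserving

Lossless test: (X1)⁺ = {X1, X4, X6}, which is a superkey of neither fragment — lossy.
Dependency preservation: X1, X6 → X4 is not contained in any single fragment, but the restricted closure of its left-hand side across the fragments still reaches the right-hand side; the remaining FDs each lie inside some fragment. All dependencies are preserved.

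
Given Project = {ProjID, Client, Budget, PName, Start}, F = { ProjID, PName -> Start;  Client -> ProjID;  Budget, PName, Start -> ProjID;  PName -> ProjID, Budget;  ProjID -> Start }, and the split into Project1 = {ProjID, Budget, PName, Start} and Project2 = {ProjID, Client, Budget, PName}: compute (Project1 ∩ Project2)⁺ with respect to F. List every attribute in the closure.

Project1 ∩ Project2 = {ProjID, Budget, PName}.
ProjID, PName → Start applies, adding Start
Closure: {ProjID, Budget, PName, Start}.

ProjID, Budget, PName, Start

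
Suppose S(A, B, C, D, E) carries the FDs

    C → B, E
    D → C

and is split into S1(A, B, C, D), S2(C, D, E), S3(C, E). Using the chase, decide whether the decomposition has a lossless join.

Chase test. Columns are A, B, C, D, E; row i has aⱼ where attribute j ∈ Si, else bᵢⱼ.
Initial tableau (one row per fragment):
  row 1: a1 a2 a3 a4 b15
  row 2: b21 b22 a3 a4 a5
  row 3: b31 b32 a3 b34 a5
Rows 1 and 2 agree on C; apply C→B, E and equate their B, E entries.
Rows 1 and 3 agree on C; apply C→B, E and equate their B, E entries.
Row 1 is now all distinguished symbols — the join is lossless.

Yes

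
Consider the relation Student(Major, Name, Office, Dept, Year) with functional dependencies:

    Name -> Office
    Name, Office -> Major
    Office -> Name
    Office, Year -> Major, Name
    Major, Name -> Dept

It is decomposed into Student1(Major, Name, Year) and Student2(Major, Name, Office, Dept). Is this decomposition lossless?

Common attributes: Student1 ∩ Student2 = {Major, Name}.
Closure of {Major, Name}: Name → Office applies, adding Office; Major, Name → Dept applies, adding Dept. So (Major, Name)⁺ = {Major, Name, Office, Dept}.
This closure contains every attribute of Student2, so Student1 ∩ Student2 → Student2. The join is lossless.

Yes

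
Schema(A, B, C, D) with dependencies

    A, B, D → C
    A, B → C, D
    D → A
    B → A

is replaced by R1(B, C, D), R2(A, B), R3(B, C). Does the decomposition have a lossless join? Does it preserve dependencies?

Lossless test (chase): Rows 1 and 2 agree on B; apply B→A and equate their A entries. Rows 1 and 3 agree on B; apply B→A and equate their A entries. Rows 1 and 2 agree on A, B; apply A, B→C, D and equate their C, D entries. Rows 1 and 3 agree on A, B; apply A, B→C, D and equate their C, D entries. Row 1 is now all distinguished symbols — the join is lossless.
Dependency preservation: the restricted closure of {D} across the fragments never reaches {A}, so D → A cannot be enforced without a join — not preserved.

lossless but not dependency-preserving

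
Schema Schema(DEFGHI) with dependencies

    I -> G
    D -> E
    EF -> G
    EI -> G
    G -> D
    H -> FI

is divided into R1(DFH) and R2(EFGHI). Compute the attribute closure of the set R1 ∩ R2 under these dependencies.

R1 ∩ R2 = {FH}.
H → FI applies, adding I
I → G applies, adding G
G → D applies, adding D
D → E applies, adding E
Closure: {DEFGHI}.

DEFGHI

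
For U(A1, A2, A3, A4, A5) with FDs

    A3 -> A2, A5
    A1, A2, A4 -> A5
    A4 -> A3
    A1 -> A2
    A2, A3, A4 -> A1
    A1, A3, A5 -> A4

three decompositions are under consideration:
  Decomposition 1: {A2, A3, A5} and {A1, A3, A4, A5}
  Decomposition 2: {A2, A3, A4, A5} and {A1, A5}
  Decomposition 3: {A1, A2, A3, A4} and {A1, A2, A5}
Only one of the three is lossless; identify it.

Decomposition 1

Decomposition 1: common = {A3, A5}, closure = {A2, A3, A5} → lossless.
Decomposition 2: common = {A5}, closure = {A5} → lossy.
Decomposition 3: common = {A1, A2}, closure = {A1, A2} → lossy.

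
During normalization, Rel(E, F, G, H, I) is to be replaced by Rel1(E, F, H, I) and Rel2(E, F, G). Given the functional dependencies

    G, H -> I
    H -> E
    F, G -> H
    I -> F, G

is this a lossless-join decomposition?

No

Common attributes: Rel1 ∩ Rel2 = {E, F}.
No dependency enlarges {E, F}, so (E, F)⁺ = {E, F}.
The closure contains neither all of Rel1 = {E, F, H, I} nor all of Rel2 = {E, F, G}, so the common attributes are not a superkey of either fragment. The join is lossy.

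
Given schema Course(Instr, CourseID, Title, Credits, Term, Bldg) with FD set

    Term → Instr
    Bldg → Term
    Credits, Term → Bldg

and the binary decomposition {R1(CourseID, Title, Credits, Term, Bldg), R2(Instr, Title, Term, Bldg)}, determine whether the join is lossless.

Common attributes: R1 ∩ R2 = {Title, Term, Bldg}.
Closure of {Title, Term, Bldg}: Term → Instr applies, adding Instr. So (Title, Term, Bldg)⁺ = {Instr, Title, Term, Bldg}.
This closure contains every attribute of R2, so R1 ∩ R2 → R2. The join is lossless.

Yes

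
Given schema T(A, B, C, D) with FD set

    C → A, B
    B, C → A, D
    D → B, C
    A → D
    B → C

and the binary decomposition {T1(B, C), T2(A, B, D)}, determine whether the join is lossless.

Yes

Common attributes: T1 ∩ T2 = {B}.
Closure of {B}: B → C applies, adding C; C → A, B applies, adding A; B, C → A, D applies, adding D. So (B)⁺ = {A, B, C, D}.
This closure contains every attribute of T1, so T1 ∩ T2 → T1. The join is lossless.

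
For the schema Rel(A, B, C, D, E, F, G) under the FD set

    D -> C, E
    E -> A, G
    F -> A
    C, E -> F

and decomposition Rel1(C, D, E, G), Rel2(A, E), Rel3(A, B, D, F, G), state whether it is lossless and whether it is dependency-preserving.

lossless but not dependency-preserving

Lossless test (chase): Rows 1 and 3 agree on D; apply D→C, E and equate their C, E entries. Rows 1 and 2 agree on E; apply E→A, G and equate their A, G entries. Rows 1 and 3 agree on C, E; apply C, E→F and equate their F entries. Row 3 is now all distinguished symbols — the join is lossless.
Dependency preservation: the restricted closure of {C, E} across the fragments never reaches {F}, so C, E → F cannot be enforced without a join — not preserved.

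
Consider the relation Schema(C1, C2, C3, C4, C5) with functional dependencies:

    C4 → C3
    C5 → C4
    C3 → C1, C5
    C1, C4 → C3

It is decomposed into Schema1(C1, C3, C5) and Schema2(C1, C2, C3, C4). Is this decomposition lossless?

Common attributes: Schema1 ∩ Schema2 = {C1, C3}.
Closure of {C1, C3}: C3 → C1, C5 applies, adding C5; C5 → C4 applies, adding C4. So (C1, C3)⁺ = {C1, C3, C4, C5}.
This closure contains every attribute of Schema1, so Schema1 ∩ Schema2 → Schema1. The join is lossless.

Yes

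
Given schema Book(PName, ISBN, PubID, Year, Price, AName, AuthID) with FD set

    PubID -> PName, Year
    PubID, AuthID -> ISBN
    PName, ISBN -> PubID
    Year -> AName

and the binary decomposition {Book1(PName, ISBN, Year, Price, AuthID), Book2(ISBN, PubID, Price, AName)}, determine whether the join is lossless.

No

Common attributes: Book1 ∩ Book2 = {ISBN, Price}.
No dependency enlarges {ISBN, Price}, so (ISBN, Price)⁺ = {ISBN, Price}.
The closure contains neither all of Book1 = {PName, ISBN, Year, Price, AuthID} nor all of Book2 = {ISBN, PubID, Price, AName}, so the common attributes are not a superkey of either fragment. The join is lossy.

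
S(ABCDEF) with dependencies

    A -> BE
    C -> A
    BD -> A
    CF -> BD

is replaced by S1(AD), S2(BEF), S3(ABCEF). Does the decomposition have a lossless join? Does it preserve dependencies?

Lossless test (chase): Rows 1 and 3 agree on A; apply A→BE and equate their BE entries. No row becomes fully distinguished — the join is lossy.
Dependency preservation: the restricted closure of {BD} across the fragments never reaches {A}, so BD → A cannot be enforced without a join — not preserved.

lossy and not dependency-preserving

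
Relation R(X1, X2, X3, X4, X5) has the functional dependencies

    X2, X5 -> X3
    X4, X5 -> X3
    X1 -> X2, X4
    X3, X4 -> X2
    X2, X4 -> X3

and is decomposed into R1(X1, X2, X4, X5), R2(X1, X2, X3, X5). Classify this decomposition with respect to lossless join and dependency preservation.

Lossless test: (X1, X2, X5)⁺ = {X1, X2, X3, X4, X5}, which contains all of one fragment — lossless.
Dependency preservation: the restricted closure of {X3, X4} across the fragments never reaches {X2}, so X3, X4 → X2 cannot be enforced without a join — not preserved.

lossless but not dependency-preserving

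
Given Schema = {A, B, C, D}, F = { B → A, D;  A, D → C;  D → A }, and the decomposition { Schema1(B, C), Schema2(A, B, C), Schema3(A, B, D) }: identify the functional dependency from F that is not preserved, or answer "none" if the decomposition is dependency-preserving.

Check A, D → C: no single fragment contains all of {A, C, D}, and the restricted closure of {A, D} across the fragments never reaches {C}.
B → A, D is preserved.
D → A is preserved.

A, D → C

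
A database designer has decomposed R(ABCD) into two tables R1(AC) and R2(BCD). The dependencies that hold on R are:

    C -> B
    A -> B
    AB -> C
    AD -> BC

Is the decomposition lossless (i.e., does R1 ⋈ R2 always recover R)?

No

Common attributes: R1 ∩ R2 = {C}.
Closure of {C}: C → B applies, adding B. So (C)⁺ = {BC}.
The closure contains neither all of R1 = {AC} nor all of R2 = {BCD}, so the common attributes are not a superkey of either fragment. The join is lossy.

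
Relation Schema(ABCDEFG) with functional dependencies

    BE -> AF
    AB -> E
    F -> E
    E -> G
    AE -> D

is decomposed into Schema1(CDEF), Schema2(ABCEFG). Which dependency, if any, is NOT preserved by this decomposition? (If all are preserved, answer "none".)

AE -> D

Check AE → D: no single fragment contains all of {ADE}, and the restricted closure of {AE} across the fragments never reaches {D}.
BE → AF is preserved.
AB → E is preserved.
F → E is preserved.
E → G is preserved.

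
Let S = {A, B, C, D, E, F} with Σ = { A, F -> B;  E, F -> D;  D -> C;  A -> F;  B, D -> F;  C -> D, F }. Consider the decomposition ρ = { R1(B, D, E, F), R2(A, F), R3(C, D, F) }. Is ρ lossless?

Chase test. Columns are A, B, C, D, E, F; row i has aⱼ where attribute j ∈ Ri, else bᵢⱼ.
Initial tableau (one row per fragment):
  row 1: b11 a2 b13 a4 a5 a6
  row 2: a1 b22 b23 b24 b25 a6
  row 3: b31 b32 a3 a4 b35 a6
Rows 1 and 3 agree on D; apply D→C and equate their C entries.
No row becomes fully distinguished — the join is lossy.

No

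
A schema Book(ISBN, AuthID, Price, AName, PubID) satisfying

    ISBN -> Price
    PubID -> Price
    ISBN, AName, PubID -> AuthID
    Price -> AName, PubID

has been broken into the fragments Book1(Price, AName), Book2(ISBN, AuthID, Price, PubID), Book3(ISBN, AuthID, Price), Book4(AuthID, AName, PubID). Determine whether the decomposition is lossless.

Chase test. Columns are ISBN, AuthID, Price, AName, PubID; row i has aⱼ where attribute j ∈ Booki, else bᵢⱼ.
Initial tableau (one row per fragment):
  row 1: b11 b12 a3 a4 b15
  row 2: a1 a2 a3 b24 a5
  row 3: a1 a2 a3 b34 b35
  row 4: b41 a2 b43 a4 a5
Rows 2 and 4 agree on PubID; apply PubID→Price and equate their Price entries.
Rows 1 and 2 agree on Price; apply Price→AName, PubID and equate their AName, PubID entries.
Rows 1 and 3 agree on Price; apply Price→AName, PubID and equate their AName, PubID entries.
Row 2 is now all distinguished symbols — the join is lossless.

Yes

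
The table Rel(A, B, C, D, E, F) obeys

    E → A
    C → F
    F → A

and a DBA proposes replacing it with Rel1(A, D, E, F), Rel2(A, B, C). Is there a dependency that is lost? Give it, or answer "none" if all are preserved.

Check C → F: no single fragment contains all of {C, F}, and the restricted closure of {C} across the fragments never reaches {F}.
E → A is preserved.
F → A is preserved.

C → F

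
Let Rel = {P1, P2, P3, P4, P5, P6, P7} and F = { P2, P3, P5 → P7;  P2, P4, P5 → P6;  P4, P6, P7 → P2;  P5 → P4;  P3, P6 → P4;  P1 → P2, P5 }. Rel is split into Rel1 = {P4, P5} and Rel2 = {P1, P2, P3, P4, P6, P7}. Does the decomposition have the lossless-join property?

No

Common attributes: Rel1 ∩ Rel2 = {P4}.
No dependency enlarges {P4}, so (P4)⁺ = {P4}.
The closure contains neither all of Rel1 = {P4, P5} nor all of Rel2 = {P1, P2, P3, P4, P6, P7}, so the common attributes are not a superkey of either fragment. The join is lossy.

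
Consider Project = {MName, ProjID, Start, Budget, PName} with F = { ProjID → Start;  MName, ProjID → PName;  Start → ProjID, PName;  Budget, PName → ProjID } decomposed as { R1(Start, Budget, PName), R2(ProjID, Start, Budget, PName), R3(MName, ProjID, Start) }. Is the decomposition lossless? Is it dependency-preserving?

lossy but dependency-preserving

Lossless test (chase): Rows 1 and 2 agree on Start; apply Start→ProjID, PName and equate their ProjID, PName entries. Rows 1 and 3 agree on Start; apply Start→ProjID, PName and equate their ProjID, PName entries. No row becomes fully distinguished — the join is lossy.
Dependency preservation: MName, ProjID → PName is not contained in any single fragment, but the restricted closure of its left-hand side across the fragments still reaches the right-hand side; the remaining FDs each lie inside some fragment. All dependencies are preserved.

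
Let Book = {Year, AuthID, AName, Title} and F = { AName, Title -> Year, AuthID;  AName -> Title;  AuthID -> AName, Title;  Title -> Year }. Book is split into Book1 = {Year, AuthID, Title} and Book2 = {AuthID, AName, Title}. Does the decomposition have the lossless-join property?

Yes

Common attributes: Book1 ∩ Book2 = {AuthID, Title}.
Closure of {AuthID, Title}: AuthID → AName, Title applies, adding AName; Title → Year applies, adding Year. So (AuthID, Title)⁺ = {Year, AuthID, AName, Title}.
This closure contains every attribute of Book1, so Book1 ∩ Book2 → Book1. The join is lossless.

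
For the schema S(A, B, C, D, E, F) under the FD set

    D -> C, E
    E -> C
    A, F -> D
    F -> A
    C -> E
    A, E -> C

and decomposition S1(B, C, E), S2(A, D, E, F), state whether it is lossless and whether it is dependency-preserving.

Lossless test: (E)⁺ = {C, E}, which is a superkey of neither fragment — lossy.
Dependency preservation: D → C, E; A, E → C are not contained in any single fragment, but the restricted closure of each left-hand side across the fragments still reaches the right-hand side; the remaining FDs each lie inside some fragment. All dependencies are preserved.

lossy but dependency-preserving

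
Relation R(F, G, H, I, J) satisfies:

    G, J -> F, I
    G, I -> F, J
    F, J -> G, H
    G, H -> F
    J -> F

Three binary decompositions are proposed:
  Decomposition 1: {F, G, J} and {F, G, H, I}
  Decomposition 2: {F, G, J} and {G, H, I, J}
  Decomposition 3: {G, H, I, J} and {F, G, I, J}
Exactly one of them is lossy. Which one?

Decomposition 1

Decomposition 1: common = {F, G}, closure = {F, G} → lossy.
Decomposition 2: common = {G, J}, closure = {F, G, H, I, J} → lossless.
Decomposition 3: common = {G, I, J}, closure = {F, G, H, I, J} → lossless.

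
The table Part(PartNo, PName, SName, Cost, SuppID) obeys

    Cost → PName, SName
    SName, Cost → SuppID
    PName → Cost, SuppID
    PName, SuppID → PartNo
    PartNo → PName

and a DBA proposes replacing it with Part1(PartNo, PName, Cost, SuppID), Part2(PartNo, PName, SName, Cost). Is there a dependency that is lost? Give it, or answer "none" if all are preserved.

none

Cost → PName, SName lies within Part2.
SName, Cost → SuppID: restricted closure across fragments reaches SuppID.
PName → Cost, SuppID lies within Part1.
PName, SuppID → PartNo lies within Part1.
PartNo → PName lies within Part1.
Every dependency is enforceable on the fragments, so the decomposition is dependency-preserving.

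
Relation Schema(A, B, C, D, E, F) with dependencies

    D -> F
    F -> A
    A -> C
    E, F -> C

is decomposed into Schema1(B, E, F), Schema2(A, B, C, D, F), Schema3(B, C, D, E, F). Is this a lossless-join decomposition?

Chase test. Columns are A, B, C, D, E, F; row i has aⱼ where attribute j ∈ Schemai, else bᵢⱼ.
Initial tableau (one row per fragment):
  row 1: b11 a2 b13 b14 a5 a6
  row 2: a1 a2 a3 a4 b25 a6
  row 3: b31 a2 a3 a4 a5 a6
Rows 1 and 2 agree on F; apply F→A and equate their A entries.
Rows 1 and 3 agree on F; apply F→A and equate their A entries.
Rows 1 and 2 agree on A; apply A→C and equate their C entries.
Row 3 is now all distinguished symbols — the join is lossless.

Yes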